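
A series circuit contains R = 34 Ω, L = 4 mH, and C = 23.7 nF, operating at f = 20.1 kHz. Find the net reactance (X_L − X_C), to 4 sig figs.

171.1 Ω

ω = 2πf = 126300 rad/s
X_L = ωL = 505.2 Ω
X_C = 1/(ωC) = 334.1 Ω
X = 505.2 − 334.1 = 171.1 Ω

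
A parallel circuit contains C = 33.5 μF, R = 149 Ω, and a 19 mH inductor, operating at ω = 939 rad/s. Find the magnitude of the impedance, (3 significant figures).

X_L = ωL = 17.8 Ω
X_C = 1/(ωC) = 31.8 Ω
Parallel: admittances add. Y = 1/R + 1/(jωL) + jωC
Y = (0.00671 − j0.0246) S
|Y| = 0.0255 S → |Z| = 1/|Y| = 39.2 Ω, ∠Z = −∠Y = 74.7°

39.2 Ω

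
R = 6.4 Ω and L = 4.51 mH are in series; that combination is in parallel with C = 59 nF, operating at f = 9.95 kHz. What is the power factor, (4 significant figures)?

0.4886

ω = 2πf = 62520 rad/s
X_L = ωL = 282.0 Ω
X_C = 1/(ωC) = 271.1 Ω
Branch 1 (R+jX_L): Z₁ = 6.400 + j282.0 Ω, |Z₁| = 282.0 Ω
Branch 2 (−jX_C): Z₂ = −j271.1 Ω
Parallel: Z = Z₁Z₂/(Z₁+Z₂), |Z| = 6072 Ω, ∠Z = -60.75°
cos φ = cos(-60.75°) = 0.4886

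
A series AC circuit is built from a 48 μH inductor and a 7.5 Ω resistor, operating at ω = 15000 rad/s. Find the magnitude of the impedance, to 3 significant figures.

7.53 Ω

X_L = ωL = 0.720 Ω
Z = 7.50 + j0.720 Ω
|Z| = √(7.50² + 0.720²) = 7.53 Ω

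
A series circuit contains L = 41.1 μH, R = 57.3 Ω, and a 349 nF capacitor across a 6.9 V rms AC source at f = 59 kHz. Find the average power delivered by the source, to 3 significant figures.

817 mW

ω = 2πf = 370700 rad/s
X_L = ωL = 15.2 Ω
X_C = 1/(ωC) = 7.73 Ω
Net reactance X = X_L − X_C = 7.51 Ω
Z = 57.3 + j7.51 Ω
|Z| = √(57.3² + 7.51²) = 57.8 Ω
∠Z = arctan(7.51/57.3) = 7.46°
I = V/|Z| = 119 mA
P = VI cos φ = 6.9 × 0.119 × cos(7.46°) = 817 mW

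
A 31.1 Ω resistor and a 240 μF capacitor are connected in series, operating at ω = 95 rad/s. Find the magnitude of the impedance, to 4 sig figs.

53.77 Ω

X_C = 1/(ωC) = 43.86 Ω
Z = 31.10 − j43.86 Ω
|Z| = √(31.10² + 43.86²) = 53.77 Ω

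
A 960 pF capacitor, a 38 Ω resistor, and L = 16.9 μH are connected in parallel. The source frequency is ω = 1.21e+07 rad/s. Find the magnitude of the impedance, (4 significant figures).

36.82 Ω

X_L = ωL = 204.5 Ω
X_C = 1/(ωC) = 86.09 Ω
Parallel: admittances add. Y = 1/R + 1/(jωL) + jωC
Y = (0.02632 + j0.006726) S
|Y| = 0.02716 S → |Z| = 1/|Y| = 36.82 Ω, ∠Z = −∠Y = -14.34°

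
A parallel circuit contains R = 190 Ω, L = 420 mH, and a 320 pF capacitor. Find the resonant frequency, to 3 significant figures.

13.7 kHz

ω₀ = 1/√(LC) = 1/√(0.42 × 3.2e-10) = 86260 rad/s
f₀ = ω₀/(2π) = 13.7 kHz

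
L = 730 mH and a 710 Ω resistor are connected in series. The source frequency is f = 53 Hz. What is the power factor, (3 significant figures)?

ω = 2πf = 333.0 rad/s
X_L = ωL = 243 Ω
Z = 710 + j243 Ω
|Z| = √(710² + 243²) = 750 Ω
∠Z = arctan(243/710) = 18.9°
cos φ = cos(18.9°) = 0.946

0.946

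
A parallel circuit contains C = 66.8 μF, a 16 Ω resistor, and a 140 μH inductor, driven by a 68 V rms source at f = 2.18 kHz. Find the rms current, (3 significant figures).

27.1 A

ω = 2πf = 13700 rad/s
X_L = ωL = 1.92 Ω
X_C = 1/(ωC) = 1.09 Ω
Parallel: admittances add. Y = 1/R + 1/(jωL) + jωC
Y = (0.0625 + j0.394) S
|Y| = 0.398 S → |Z| = 1/|Y| = 2.51 Ω, ∠Z = −∠Y = -81.0°
I = V/|Z| = 68/2.51 = 27.1 A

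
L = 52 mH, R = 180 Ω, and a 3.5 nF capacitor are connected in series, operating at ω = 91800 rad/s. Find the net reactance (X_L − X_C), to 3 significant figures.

1660 Ω

X_L = ωL = 4770 Ω
X_C = 1/(ωC) = 3110 Ω
X = 4770 − 3110 = 1660 Ω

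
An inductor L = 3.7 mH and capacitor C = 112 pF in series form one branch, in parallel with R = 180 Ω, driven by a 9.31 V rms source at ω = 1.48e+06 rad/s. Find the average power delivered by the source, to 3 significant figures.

X_L = ωL = 5480 Ω
X_C = 1/(ωC) = 6030 Ω
Branch 1: Z₁ = R = 180 Ω
Branch 2 (series LC): Z₂ = j(X_L − X_C) = −j557 Ω
Parallel: Z = Z₁Z₂/(Z₁+Z₂), |Z| = 171 Ω, ∠Z = -17.9°
I = V/|Z| = 54.4 mA
P = VI cos φ = 9.31 × 0.0544 × cos(-17.9°) = 482 mW

482 mW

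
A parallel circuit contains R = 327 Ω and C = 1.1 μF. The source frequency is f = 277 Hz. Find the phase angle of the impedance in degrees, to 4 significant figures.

ω = 2πf = 1740 rad/s
X_C = 1/(ωC) = 522.3 Ω
Parallel: admittances add. Y = 1/R + jωC
Y = (0.003058 + j0.001914) S
|Y| = 0.003608 S → |Z| = 1/|Y| = 277.2 Ω, ∠Z = −∠Y = -32.05°

-32.05°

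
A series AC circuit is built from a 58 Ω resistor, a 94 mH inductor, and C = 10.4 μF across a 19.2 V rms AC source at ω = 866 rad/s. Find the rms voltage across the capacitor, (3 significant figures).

32.7 V

X_L = ωL = 81.4 Ω
X_C = 1/(ωC) = 111 Ω
Net reactance X = X_L − X_C = -29.6 Ω
Z = 58.0 − j29.6 Ω
|Z| = √(58.0² + 29.6²) = 65.1 Ω
I = V/|Z| = 295 mA
V_C = I·|Z_C| = 0.295 × 111 = 32.7 V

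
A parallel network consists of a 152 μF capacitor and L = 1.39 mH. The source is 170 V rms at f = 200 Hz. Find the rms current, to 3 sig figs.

ω = 2πf = 1257 rad/s
X_L = ωL = 1.75 Ω
X_C = 1/(ωC) = 5.24 Ω
Parallel: admittances add. Y = 1/(jωL) + jωC
Y = (0 − j0.381) S
|Y| = 0.381 S → |Z| = 1/|Y| = 2.62 Ω, ∠Z = −∠Y = 90.0°
I = V/|Z| = 170/2.62 = 64.9 A

64.9 A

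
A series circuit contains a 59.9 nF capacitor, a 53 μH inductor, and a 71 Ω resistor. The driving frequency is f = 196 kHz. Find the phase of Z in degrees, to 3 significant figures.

36.1°

ω = 2πf = 1.232e+06 rad/s
X_L = ωL = 65.3 Ω
X_C = 1/(ωC) = 13.6 Ω
Net reactance X = X_L − X_C = 51.7 Ω
Z = 71.0 + j51.7 Ω
|Z| = √(71.0² + 51.7²) = 87.8 Ω
∠Z = arctan(51.7/71.0) = 36.1°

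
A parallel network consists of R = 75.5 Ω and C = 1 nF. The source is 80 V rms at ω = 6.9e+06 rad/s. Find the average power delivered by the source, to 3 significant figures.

X_C = 1/(ωC) = 145 Ω
Parallel: admittances add. Y = 1/R + jωC
Y = (0.0132 + j0.00690) S
|Y| = 0.0149 S → |Z| = 1/|Y| = 67.0 Ω, ∠Z = −∠Y = -27.5°
I = V/|Z| = 1.19 A
P = VI cos φ = 80 × 1.19 × cos(-27.5°) = 84.8 W

84.8 W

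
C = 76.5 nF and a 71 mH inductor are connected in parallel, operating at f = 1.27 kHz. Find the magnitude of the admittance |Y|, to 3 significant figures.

ω = 2πf = 7980 rad/s
X_L = ωL = 567 Ω
X_C = 1/(ωC) = 1640 Ω
Parallel: admittances add. Y = 1/(jωL) + jωC
Y = (0 − j0.00115) S
|Y| = 0.00115 S → |Z| = 1/|Y| = 866 Ω, ∠Z = −∠Y = 90.0°

1.15 mS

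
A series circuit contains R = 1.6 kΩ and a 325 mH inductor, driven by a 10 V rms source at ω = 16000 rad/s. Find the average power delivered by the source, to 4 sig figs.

X_L = ωL = 5200 Ω
Z = 1600 + j5200 Ω
|Z| = √(1600² + 5200²) = 5441 Ω
∠Z = arctan(5200/1600) = 72.90°
I = V/|Z| = 1.838 mA
P = VI cos φ = 10 × 0.001838 × cos(72.90°) = 5.405 mW

5.405 mW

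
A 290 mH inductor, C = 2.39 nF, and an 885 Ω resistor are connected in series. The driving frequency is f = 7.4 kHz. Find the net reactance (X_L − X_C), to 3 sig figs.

4480 Ω

ω = 2πf = 46500 rad/s
X_L = ωL = 13500 Ω
X_C = 1/(ωC) = 9000 Ω
X = 13500 − 9000 = 4480 Ω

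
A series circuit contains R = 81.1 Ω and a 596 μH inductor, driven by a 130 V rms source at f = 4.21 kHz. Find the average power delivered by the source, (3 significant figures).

201 W

ω = 2πf = 26450 rad/s
X_L = ωL = 15.8 Ω
Z = 81.1 + j15.8 Ω
|Z| = √(81.1² + 15.8²) = 82.6 Ω
∠Z = arctan(15.8/81.1) = 11.0°
I = V/|Z| = 1.57 A
P = VI cos φ = 130 × 1.57 × cos(11.0°) = 201 W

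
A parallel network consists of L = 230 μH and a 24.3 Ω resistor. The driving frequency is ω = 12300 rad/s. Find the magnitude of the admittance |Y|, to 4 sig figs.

X_L = ωL = 2.829 Ω
Parallel: admittances add. Y = 1/R + 1/(jωL)
Y = (0.04115 − j0.3535) S
|Y| = 0.3559 S → |Z| = 1/|Y| = 2.810 Ω, ∠Z = −∠Y = 83.36°

355.9 mS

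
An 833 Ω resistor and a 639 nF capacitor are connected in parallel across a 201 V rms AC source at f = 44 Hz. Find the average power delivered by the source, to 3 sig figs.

48.5 W

ω = 2πf = 276.5 rad/s
X_C = 1/(ωC) = 5660 Ω
Parallel: admittances add. Y = 1/R + jωC
Y = (0.00120 + j0.000177) S
|Y| = 0.00121 S → |Z| = 1/|Y| = 824 Ω, ∠Z = −∠Y = -8.37°
I = V/|Z| = 244 mA
P = VI cos φ = 201 × 0.244 × cos(-8.37°) = 48.5 W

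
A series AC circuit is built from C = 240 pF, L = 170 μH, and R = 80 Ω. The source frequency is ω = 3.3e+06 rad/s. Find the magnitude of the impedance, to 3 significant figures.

706 Ω

X_L = ωL = 561 Ω
X_C = 1/(ωC) = 1260 Ω
Net reactance X = X_L − X_C = -702 Ω
Z = 80.0 − j702 Ω
|Z| = √(80.0² + 702²) = 706 Ω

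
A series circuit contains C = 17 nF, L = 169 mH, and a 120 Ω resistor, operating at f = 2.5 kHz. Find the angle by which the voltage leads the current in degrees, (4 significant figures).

-83.72°

ω = 2πf = 15710 rad/s
X_L = ωL = 2655 Ω
X_C = 1/(ωC) = 3745 Ω
Net reactance X = X_L − X_C = -1090 Ω
Z = 120.0 − j1090 Ω
|Z| = √(120.0² + 1090²) = 1097 Ω
∠Z = arctan(-1090/120.0) = -83.72°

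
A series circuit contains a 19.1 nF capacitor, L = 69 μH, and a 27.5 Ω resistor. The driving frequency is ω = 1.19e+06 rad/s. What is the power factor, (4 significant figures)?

X_L = ωL = 82.11 Ω
X_C = 1/(ωC) = 44.00 Ω
Net reactance X = X_L − X_C = 38.11 Ω
Z = 27.50 + j38.11 Ω
|Z| = √(27.50² + 38.11²) = 47.00 Ω
∠Z = arctan(38.11/27.50) = 54.19°
cos φ = cos(54.19°) = 0.5851

0.5851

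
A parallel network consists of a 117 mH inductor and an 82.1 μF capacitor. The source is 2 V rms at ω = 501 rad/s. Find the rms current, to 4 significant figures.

X_L = ωL = 58.62 Ω
X_C = 1/(ωC) = 24.31 Ω
Parallel: admittances add. Y = 1/(jωL) + jωC
Y = (0 + j0.02407) S
|Y| = 0.02407 S → |Z| = 1/|Y| = 41.54 Ω, ∠Z = −∠Y = -90.00°
I = V/|Z| = 2/41.54 = 48.14 mA

48.14 mA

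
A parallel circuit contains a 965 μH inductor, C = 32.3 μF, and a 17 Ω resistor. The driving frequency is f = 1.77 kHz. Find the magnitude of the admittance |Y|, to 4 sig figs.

ω = 2πf = 11120 rad/s
X_L = ωL = 10.73 Ω
X_C = 1/(ωC) = 2.784 Ω
Parallel: admittances add. Y = 1/R + 1/(jωL) + jωC
Y = (0.05882 + j0.2660) S
|Y| = 0.2725 S → |Z| = 1/|Y| = 3.670 Ω, ∠Z = −∠Y = -77.53°

272.5 mS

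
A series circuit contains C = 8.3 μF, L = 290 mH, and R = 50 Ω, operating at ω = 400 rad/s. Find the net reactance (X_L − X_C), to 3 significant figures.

-185 Ω

X_L = ωL = 116 Ω
X_C = 1/(ωC) = 301 Ω
X = 116 − 301 = -185 Ω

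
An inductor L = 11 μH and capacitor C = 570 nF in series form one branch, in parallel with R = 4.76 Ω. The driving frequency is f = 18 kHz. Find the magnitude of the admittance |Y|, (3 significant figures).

ω = 2πf = 113100 rad/s
X_L = ωL = 1.24 Ω
X_C = 1/(ωC) = 15.5 Ω
Branch 1: Z₁ = R = 4.76 Ω
Branch 2 (series LC): Z₂ = j(X_L − X_C) = −j14.3 Ω
Parallel: Z = Z₁Z₂/(Z₁+Z₂), |Z| = 4.52 Ω, ∠Z = -18.4°
|Y| = 1/|Z| = 221 mS

221 mS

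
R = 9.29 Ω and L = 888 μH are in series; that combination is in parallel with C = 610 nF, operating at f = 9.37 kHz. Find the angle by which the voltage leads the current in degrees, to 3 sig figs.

ω = 2πf = 58870 rad/s
X_L = ωL = 52.3 Ω
X_C = 1/(ωC) = 27.8 Ω
Branch 1 (R+jX_L): Z₁ = 9.29 + j52.3 Ω, |Z₁| = 53.1 Ω
Branch 2 (−jX_C): Z₂ = −j27.8 Ω
Parallel: Z = Z₁Z₂/(Z₁+Z₂), |Z| = 56.6 Ω, ∠Z = -79.3°

-79.3°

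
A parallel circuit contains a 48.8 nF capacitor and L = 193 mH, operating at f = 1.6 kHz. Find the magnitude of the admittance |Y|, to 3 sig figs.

ω = 2πf = 10050 rad/s
X_L = ωL = 1940 Ω
X_C = 1/(ωC) = 2040 Ω
Parallel: admittances add. Y = 1/(jωL) + jωC
Y = (0 − j2.48e-05) S
|Y| = 2.48e-05 S → |Z| = 1/|Y| = 40300 Ω, ∠Z = −∠Y = 90.0°

24.8 μS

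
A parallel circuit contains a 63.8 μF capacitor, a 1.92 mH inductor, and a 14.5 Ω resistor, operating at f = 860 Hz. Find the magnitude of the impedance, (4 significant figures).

3.880 Ω

ω = 2πf = 5404 rad/s
X_L = ωL = 10.37 Ω
X_C = 1/(ωC) = 2.901 Ω
Parallel: admittances add. Y = 1/R + 1/(jωL) + jωC
Y = (0.06897 + j0.2484) S
|Y| = 0.2578 S → |Z| = 1/|Y| = 3.880 Ω, ∠Z = −∠Y = -74.48°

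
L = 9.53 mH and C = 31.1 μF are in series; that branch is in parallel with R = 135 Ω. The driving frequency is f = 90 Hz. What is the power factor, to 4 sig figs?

ω = 2πf = 565.5 rad/s
X_L = ωL = 5.389 Ω
X_C = 1/(ωC) = 56.86 Ω
Branch 1: Z₁ = R = 135.0 Ω
Branch 2 (series LC): Z₂ = j(X_L − X_C) = −j51.47 Ω
Parallel: Z = Z₁Z₂/(Z₁+Z₂), |Z| = 48.10 Ω, ∠Z = -69.13°
cos φ = cos(-69.13°) = 0.3563

0.3563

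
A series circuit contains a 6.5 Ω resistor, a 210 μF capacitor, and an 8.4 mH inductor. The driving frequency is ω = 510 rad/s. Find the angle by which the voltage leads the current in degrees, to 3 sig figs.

X_L = ωL = 4.28 Ω
X_C = 1/(ωC) = 9.34 Ω
Net reactance X = X_L − X_C = -5.05 Ω
Z = 6.50 − j5.05 Ω
|Z| = √(6.50² + 5.05²) = 8.23 Ω
∠Z = arctan(-5.05/6.50) = -37.9°

-37.9°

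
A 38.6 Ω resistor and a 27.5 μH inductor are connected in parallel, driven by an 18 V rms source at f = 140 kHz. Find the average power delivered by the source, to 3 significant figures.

8.39 W

ω = 2πf = 879600 rad/s
X_L = ωL = 24.2 Ω
Parallel: admittances add. Y = 1/R + 1/(jωL)
Y = (0.0259 − j0.0413) S
|Y| = 0.0488 S → |Z| = 1/|Y| = 20.5 Ω, ∠Z = −∠Y = 57.9°
I = V/|Z| = 878 mA
P = VI cos φ = 18 × 0.878 × cos(57.9°) = 8.39 W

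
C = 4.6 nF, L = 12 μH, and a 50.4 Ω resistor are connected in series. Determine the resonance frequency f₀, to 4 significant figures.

677.4 kHz

ω₀ = 1/√(LC) = 1/√(1.2e-05 × 4.6e-09) = 4.256e+06 rad/s
f₀ = ω₀/(2π) = 677.4 kHz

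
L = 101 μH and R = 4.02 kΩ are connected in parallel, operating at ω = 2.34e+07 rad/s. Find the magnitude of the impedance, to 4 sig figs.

X_L = ωL = 2363 Ω
Parallel: admittances add. Y = 1/R + 1/(jωL)
Y = (0.0002488 − j0.0004231) S
|Y| = 0.0004908 S → |Z| = 1/|Y| = 2037 Ω, ∠Z = −∠Y = 59.55°

2037 Ω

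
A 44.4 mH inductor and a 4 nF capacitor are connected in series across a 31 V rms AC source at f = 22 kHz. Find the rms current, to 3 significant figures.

7.16 mA

ω = 2πf = 138200 rad/s
X_L = ωL = 6140 Ω
X_C = 1/(ωC) = 1810 Ω
Net reactance X = X_L − X_C = 4330 Ω
Z = j4330 Ω
|Z| = √(0² + 4330²) = 4330 Ω
I = V/|Z| = 31/4330 = 7.16 mA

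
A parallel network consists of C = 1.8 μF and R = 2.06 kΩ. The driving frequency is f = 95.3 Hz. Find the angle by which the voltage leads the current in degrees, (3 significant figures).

ω = 2πf = 598.8 rad/s
X_C = 1/(ωC) = 928 Ω
Parallel: admittances add. Y = 1/R + jωC
Y = (0.000485 + j0.00108) S
|Y| = 0.00118 S → |Z| = 1/|Y| = 846 Ω, ∠Z = −∠Y = -65.8°

-65.8°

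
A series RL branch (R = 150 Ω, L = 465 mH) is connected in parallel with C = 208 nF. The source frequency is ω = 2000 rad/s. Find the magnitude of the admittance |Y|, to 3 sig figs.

X_L = ωL = 930 Ω
X_C = 1/(ωC) = 2400 Ω
Branch 1 (R+jX_L): Z₁ = 150 + j930 Ω, |Z₁| = 942 Ω
Branch 2 (−jX_C): Z₂ = −j2400 Ω
Parallel: Z = Z₁Z₂/(Z₁+Z₂), |Z| = 1530 Ω, ∠Z = 75.0°
|Y| = 1/|Z| = 654 μS

654 μS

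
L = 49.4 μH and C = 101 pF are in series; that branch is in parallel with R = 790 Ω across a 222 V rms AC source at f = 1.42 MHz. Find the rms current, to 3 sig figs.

435 mA

ω = 2πf = 8.922e+06 rad/s
X_L = ωL = 441 Ω
X_C = 1/(ωC) = 1110 Ω
Branch 1: Z₁ = R = 790 Ω
Branch 2 (series LC): Z₂ = j(X_L − X_C) = −j669 Ω
Parallel: Z = Z₁Z₂/(Z₁+Z₂), |Z| = 511 Ω, ∠Z = -49.7°
I = V/|Z| = 222/511 = 435 mA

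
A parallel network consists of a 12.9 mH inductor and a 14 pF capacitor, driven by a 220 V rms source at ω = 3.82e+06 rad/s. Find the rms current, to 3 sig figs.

7.30 mA

X_L = ωL = 49300 Ω
X_C = 1/(ωC) = 18700 Ω
Parallel: admittances add. Y = 1/(jωL) + jωC
Y = (0 + j3.32e-05) S
|Y| = 3.32e-05 S → |Z| = 1/|Y| = 30100 Ω, ∠Z = −∠Y = -90.0°
I = V/|Z| = 220/30100 = 7.30 mA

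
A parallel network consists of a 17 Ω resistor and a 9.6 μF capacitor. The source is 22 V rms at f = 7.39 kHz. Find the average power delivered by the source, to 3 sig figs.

ω = 2πf = 46430 rad/s
X_C = 1/(ωC) = 2.24 Ω
Parallel: admittances add. Y = 1/R + jωC
Y = (0.0588 + j0.446) S
|Y| = 0.450 S → |Z| = 1/|Y| = 2.22 Ω, ∠Z = −∠Y = -82.5°
I = V/|Z| = 9.89 A
P = VI cos φ = 22 × 9.89 × cos(-82.5°) = 28.5 W

28.5 W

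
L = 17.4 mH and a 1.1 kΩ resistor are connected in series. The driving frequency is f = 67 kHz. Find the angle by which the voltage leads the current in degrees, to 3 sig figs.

ω = 2πf = 421000 rad/s
X_L = ωL = 7320 Ω
Z = 1100 + j7320 Ω
|Z| = √(1100² + 7320²) = 7410 Ω
∠Z = arctan(7320/1100) = 81.5°

81.5°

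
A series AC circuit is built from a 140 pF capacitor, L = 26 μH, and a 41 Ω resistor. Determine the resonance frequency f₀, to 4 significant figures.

ω₀ = 1/√(LC) = 1/√(2.6e-05 × 1.4e-10) = 1.657e+07 rad/s
f₀ = ω₀/(2π) = 2.638 MHz

2.638 MHz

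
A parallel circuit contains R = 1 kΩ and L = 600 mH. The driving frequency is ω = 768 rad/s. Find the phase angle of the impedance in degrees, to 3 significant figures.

X_L = ωL = 461 Ω
Parallel: admittances add. Y = 1/R + 1/(jωL)
Y = (0.00100 − j0.00217) S
|Y| = 0.00239 S → |Z| = 1/|Y| = 419 Ω, ∠Z = −∠Y = 65.3°

65.3°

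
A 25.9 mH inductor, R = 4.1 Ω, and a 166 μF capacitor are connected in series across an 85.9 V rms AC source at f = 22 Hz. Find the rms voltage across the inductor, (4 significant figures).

ω = 2πf = 138.2 rad/s
X_L = ωL = 3.580 Ω
X_C = 1/(ωC) = 43.58 Ω
Net reactance X = X_L − X_C = -40.00 Ω
Z = 4.100 − j40.00 Ω
|Z| = √(4.100² + 40.00²) = 40.21 Ω
I = V/|Z| = 2.136 A
V_L = I·|Z_L| = 2.136 × 3.580 = 7.648 V

7.648 V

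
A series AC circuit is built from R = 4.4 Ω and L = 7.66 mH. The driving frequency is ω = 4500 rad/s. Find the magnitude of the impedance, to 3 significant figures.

X_L = ωL = 34.5 Ω
Z = 4.40 + j34.5 Ω
|Z| = √(4.40² + 34.5²) = 34.7 Ω

34.7 Ω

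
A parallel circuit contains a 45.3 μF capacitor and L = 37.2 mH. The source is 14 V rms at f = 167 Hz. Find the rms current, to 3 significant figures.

ω = 2πf = 1049 rad/s
X_L = ωL = 39.0 Ω
X_C = 1/(ωC) = 21.0 Ω
Parallel: admittances add. Y = 1/(jωL) + jωC
Y = (0 + j0.0219) S
|Y| = 0.0219 S → |Z| = 1/|Y| = 45.6 Ω, ∠Z = −∠Y = -90.0°
I = V/|Z| = 14/45.6 = 307 mA

307 mA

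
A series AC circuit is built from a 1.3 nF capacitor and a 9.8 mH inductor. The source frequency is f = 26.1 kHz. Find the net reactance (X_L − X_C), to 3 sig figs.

ω = 2πf = 164000 rad/s
X_L = ωL = 1610 Ω
X_C = 1/(ωC) = 4690 Ω
X = 1610 − 4690 = -3080 Ω

-3080 Ω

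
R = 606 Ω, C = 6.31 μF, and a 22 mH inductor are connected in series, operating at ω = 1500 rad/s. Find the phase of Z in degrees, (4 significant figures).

X_L = ωL = 33.00 Ω
X_C = 1/(ωC) = 105.7 Ω
Net reactance X = X_L − X_C = -72.65 Ω
Z = 606.0 − j72.65 Ω
|Z| = √(606.0² + 72.65²) = 610.3 Ω
∠Z = arctan(-72.65/606.0) = -6.836°

-6.836°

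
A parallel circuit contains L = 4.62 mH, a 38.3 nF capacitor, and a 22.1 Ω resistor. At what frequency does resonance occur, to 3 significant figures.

12.0 kHz

ω₀ = 1/√(LC) = 1/√(0.00462 × 3.83e-08) = 75180 rad/s
f₀ = ω₀/(2π) = 12.0 kHz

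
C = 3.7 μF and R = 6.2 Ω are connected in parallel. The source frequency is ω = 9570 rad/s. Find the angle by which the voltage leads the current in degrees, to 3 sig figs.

X_C = 1/(ωC) = 28.2 Ω
Parallel: admittances add. Y = 1/R + jωC
Y = (0.161 + j0.0354) S
|Y| = 0.165 S → |Z| = 1/|Y| = 6.06 Ω, ∠Z = −∠Y = -12.4°

-12.4°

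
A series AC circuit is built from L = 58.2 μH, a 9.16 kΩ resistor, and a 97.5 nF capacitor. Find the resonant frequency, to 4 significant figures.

66.81 kHz

ω₀ = 1/√(LC) = 1/√(5.82e-05 × 9.75e-08) = 419800 rad/s
f₀ = ω₀/(2π) = 66.81 kHz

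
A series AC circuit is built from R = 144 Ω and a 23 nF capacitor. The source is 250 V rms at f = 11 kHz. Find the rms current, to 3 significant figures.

387 mA

ω = 2πf = 69120 rad/s
X_C = 1/(ωC) = 629 Ω
Z = 144 − j629 Ω
|Z| = √(144² + 629²) = 645 Ω
I = V/|Z| = 250/645 = 387 mA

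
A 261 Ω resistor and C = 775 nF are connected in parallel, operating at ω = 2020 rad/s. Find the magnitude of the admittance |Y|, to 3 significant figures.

X_C = 1/(ωC) = 639 Ω
Parallel: admittances add. Y = 1/R + jωC
Y = (0.00383 + j0.00157) S
|Y| = 0.00414 S → |Z| = 1/|Y| = 242 Ω, ∠Z = −∠Y = -22.2°

4.14 mS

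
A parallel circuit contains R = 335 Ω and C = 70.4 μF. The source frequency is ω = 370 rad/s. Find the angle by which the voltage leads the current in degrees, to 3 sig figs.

X_C = 1/(ωC) = 38.4 Ω
Parallel: admittances add. Y = 1/R + jωC
Y = (0.00299 + j0.0260) S
|Y| = 0.0262 S → |Z| = 1/|Y| = 38.1 Ω, ∠Z = −∠Y = -83.5°

-83.5°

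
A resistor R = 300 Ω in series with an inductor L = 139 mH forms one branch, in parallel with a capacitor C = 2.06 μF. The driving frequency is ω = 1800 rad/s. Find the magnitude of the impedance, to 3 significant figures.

X_L = ωL = 250 Ω
X_C = 1/(ωC) = 270 Ω
Branch 1 (R+jX_L): Z₁ = 300 + j250 Ω, |Z₁| = 391 Ω
Branch 2 (−jX_C): Z₂ = −j270 Ω
Parallel: Z = Z₁Z₂/(Z₁+Z₂), |Z| = 350 Ω, ∠Z = -46.5°

350 Ω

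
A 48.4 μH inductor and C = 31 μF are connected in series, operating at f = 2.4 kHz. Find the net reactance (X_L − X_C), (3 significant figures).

ω = 2πf = 15080 rad/s
X_L = ωL = 0.730 Ω
X_C = 1/(ωC) = 2.14 Ω
X = 0.730 − 2.14 = -1.41 Ω

-1.41 Ω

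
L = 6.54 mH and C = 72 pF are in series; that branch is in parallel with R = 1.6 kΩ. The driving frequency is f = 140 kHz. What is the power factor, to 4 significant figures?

ω = 2πf = 879600 rad/s
X_L = ωL = 5753 Ω
X_C = 1/(ωC) = 15790 Ω
Branch 1: Z₁ = R = 1600 Ω
Branch 2 (series LC): Z₂ = j(X_L − X_C) = −j10040 Ω
Parallel: Z = Z₁Z₂/(Z₁+Z₂), |Z| = 1580 Ω, ∠Z = -9.058°
cos φ = cos(-9.058°) = 0.9875

0.9875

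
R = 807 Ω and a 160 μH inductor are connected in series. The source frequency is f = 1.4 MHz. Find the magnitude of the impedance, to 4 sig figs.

1622 Ω

ω = 2πf = 8.796e+06 rad/s
X_L = ωL = 1407 Ω
Z = 807.0 + j1407 Ω
|Z| = √(807.0² + 1407²) = 1622 Ω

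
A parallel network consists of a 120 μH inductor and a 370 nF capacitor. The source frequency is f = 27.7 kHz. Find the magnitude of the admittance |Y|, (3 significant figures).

16.5 mS

ω = 2πf = 174000 rad/s
X_L = ωL = 20.9 Ω
X_C = 1/(ωC) = 15.5 Ω
Parallel: admittances add. Y = 1/(jωL) + jωC
Y = (0 + j0.0165) S
|Y| = 0.0165 S → |Z| = 1/|Y| = 60.5 Ω, ∠Z = −∠Y = -90.0°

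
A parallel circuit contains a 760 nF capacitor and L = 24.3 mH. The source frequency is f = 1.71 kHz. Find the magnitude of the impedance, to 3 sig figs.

231 Ω

ω = 2πf = 10740 rad/s
X_L = ωL = 261 Ω
X_C = 1/(ωC) = 122 Ω
Parallel: admittances add. Y = 1/(jωL) + jωC
Y = (0 + j0.00434) S
|Y| = 0.00434 S → |Z| = 1/|Y| = 231 Ω, ∠Z = −∠Y = -90.0°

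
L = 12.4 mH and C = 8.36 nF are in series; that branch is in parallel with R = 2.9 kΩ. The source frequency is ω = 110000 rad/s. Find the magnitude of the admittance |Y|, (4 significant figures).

X_L = ωL = 1364 Ω
X_C = 1/(ωC) = 1087 Ω
Branch 1: Z₁ = R = 2900 Ω
Branch 2 (series LC): Z₂ = j(X_L − X_C) = j276.6 Ω
Parallel: Z = Z₁Z₂/(Z₁+Z₂), |Z| = 275.3 Ω, ∠Z = 84.55°
|Y| = 1/|Z| = 3.632 mS

3.632 mS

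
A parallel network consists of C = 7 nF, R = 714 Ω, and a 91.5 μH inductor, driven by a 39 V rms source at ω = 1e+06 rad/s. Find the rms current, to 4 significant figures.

X_L = ωL = 91.50 Ω
X_C = 1/(ωC) = 142.9 Ω
Parallel: admittances add. Y = 1/R + 1/(jωL) + jωC
Y = (0.001401 − j0.003929) S
|Y| = 0.004171 S → |Z| = 1/|Y| = 239.7 Ω, ∠Z = −∠Y = 70.38°
I = V/|Z| = 39/239.7 = 162.7 mA

162.7 mA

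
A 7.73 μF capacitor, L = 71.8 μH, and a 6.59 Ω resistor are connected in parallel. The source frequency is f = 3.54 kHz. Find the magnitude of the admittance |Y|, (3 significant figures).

ω = 2πf = 22240 rad/s
X_L = ωL = 1.60 Ω
X_C = 1/(ωC) = 5.82 Ω
Parallel: admittances add. Y = 1/R + 1/(jωL) + jωC
Y = (0.152 − j0.454) S
|Y| = 0.479 S → |Z| = 1/|Y| = 2.09 Ω, ∠Z = −∠Y = 71.5°

479 mS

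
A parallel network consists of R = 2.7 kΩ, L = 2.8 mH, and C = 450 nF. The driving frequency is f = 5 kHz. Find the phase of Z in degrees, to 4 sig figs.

-82.38°

ω = 2πf = 31420 rad/s
X_L = ωL = 87.96 Ω
X_C = 1/(ωC) = 70.74 Ω
Parallel: admittances add. Y = 1/R + 1/(jωL) + jωC
Y = (0.0003704 + j0.002769) S
|Y| = 0.002794 S → |Z| = 1/|Y| = 358.0 Ω, ∠Z = −∠Y = -82.38°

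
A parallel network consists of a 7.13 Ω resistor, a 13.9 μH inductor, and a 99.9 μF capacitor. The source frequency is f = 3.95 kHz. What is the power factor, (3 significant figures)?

0.317

ω = 2πf = 24820 rad/s
X_L = ωL = 0.345 Ω
X_C = 1/(ωC) = 0.403 Ω
Parallel: admittances add. Y = 1/R + 1/(jωL) + jωC
Y = (0.140 − j0.419) S
|Y| = 0.442 S → |Z| = 1/|Y| = 2.26 Ω, ∠Z = −∠Y = 71.5°
cos φ = cos(71.5°) = 0.317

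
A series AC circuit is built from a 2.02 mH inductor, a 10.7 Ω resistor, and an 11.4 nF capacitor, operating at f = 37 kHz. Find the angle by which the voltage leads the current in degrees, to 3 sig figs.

ω = 2πf = 232500 rad/s
X_L = ωL = 470 Ω
X_C = 1/(ωC) = 377 Ω
Net reactance X = X_L − X_C = 92.3 Ω
Z = 10.7 + j92.3 Ω
|Z| = √(10.7² + 92.3²) = 92.9 Ω
∠Z = arctan(92.3/10.7) = 83.4°

83.4°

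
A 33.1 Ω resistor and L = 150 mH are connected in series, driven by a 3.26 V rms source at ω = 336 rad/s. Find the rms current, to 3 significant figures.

X_L = ωL = 50.4 Ω
Z = 33.1 + j50.4 Ω
|Z| = √(33.1² + 50.4²) = 60.3 Ω
I = V/|Z| = 3.26/60.3 = 54.1 mA

54.1 mA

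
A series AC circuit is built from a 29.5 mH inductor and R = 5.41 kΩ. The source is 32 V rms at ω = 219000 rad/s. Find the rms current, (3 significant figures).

X_L = ωL = 6460 Ω
Z = 5410 + j6460 Ω
|Z| = √(5410² + 6460²) = 8430 Ω
I = V/|Z| = 32/8430 = 3.80 mA

3.80 mA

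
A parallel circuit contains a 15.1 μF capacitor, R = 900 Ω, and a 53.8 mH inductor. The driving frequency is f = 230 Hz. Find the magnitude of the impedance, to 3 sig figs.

ω = 2πf = 1445 rad/s
X_L = ωL = 77.7 Ω
X_C = 1/(ωC) = 45.8 Ω
Parallel: admittances add. Y = 1/R + 1/(jωL) + jωC
Y = (0.00111 + j0.00896) S
|Y| = 0.00903 S → |Z| = 1/|Y| = 111 Ω, ∠Z = −∠Y = -82.9°

111 Ω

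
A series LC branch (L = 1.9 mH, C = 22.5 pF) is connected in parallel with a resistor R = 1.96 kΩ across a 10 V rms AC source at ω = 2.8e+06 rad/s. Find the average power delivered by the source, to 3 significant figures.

X_L = ωL = 5320 Ω
X_C = 1/(ωC) = 15900 Ω
Branch 1: Z₁ = R = 1960 Ω
Branch 2 (series LC): Z₂ = j(X_L − X_C) = −j10600 Ω
Parallel: Z = Z₁Z₂/(Z₁+Z₂), |Z| = 1930 Ω, ∠Z = -10.5°
I = V/|Z| = 5.19 mA
P = VI cos φ = 10 × 0.00519 × cos(-10.5°) = 51.0 mW

51.0 mW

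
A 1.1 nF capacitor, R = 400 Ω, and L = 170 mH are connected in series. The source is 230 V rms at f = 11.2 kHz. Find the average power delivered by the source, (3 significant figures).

19.7 W

ω = 2πf = 70370 rad/s
X_L = ωL = 12000 Ω
X_C = 1/(ωC) = 12900 Ω
Net reactance X = X_L − X_C = -955 Ω
Z = 400 − j955 Ω
|Z| = √(400² + 955²) = 1040 Ω
∠Z = arctan(-955/400) = -67.3°
I = V/|Z| = 222 mA
P = VI cos φ = 230 × 0.222 × cos(-67.3°) = 19.7 W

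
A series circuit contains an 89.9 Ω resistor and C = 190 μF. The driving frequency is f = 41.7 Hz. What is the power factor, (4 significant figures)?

ω = 2πf = 262.0 rad/s
X_C = 1/(ωC) = 20.09 Ω
Z = 89.90 − j20.09 Ω
|Z| = √(89.90² + 20.09²) = 92.12 Ω
∠Z = arctan(-20.09/89.90) = -12.60°
cos φ = cos(-12.60°) = 0.9759

0.9759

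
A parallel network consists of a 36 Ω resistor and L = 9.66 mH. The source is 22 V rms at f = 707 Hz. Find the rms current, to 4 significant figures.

797.7 mA

ω = 2πf = 4442 rad/s
X_L = ωL = 42.91 Ω
Parallel: admittances add. Y = 1/R + 1/(jωL)
Y = (0.02778 − j0.02330) S
|Y| = 0.03626 S → |Z| = 1/|Y| = 27.58 Ω, ∠Z = −∠Y = 39.99°
I = V/|Z| = 22/27.58 = 797.7 mA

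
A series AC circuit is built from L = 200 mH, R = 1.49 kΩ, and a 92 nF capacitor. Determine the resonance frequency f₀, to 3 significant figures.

1.17 kHz

ω₀ = 1/√(LC) = 1/√(0.2 × 9.2e-08) = 7372 rad/s
f₀ = ω₀/(2π) = 1.17 kHz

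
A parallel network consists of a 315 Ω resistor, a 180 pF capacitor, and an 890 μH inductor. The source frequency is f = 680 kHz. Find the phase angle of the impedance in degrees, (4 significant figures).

-9.058°

ω = 2πf = 4.273e+06 rad/s
X_L = ωL = 3803 Ω
X_C = 1/(ωC) = 1300 Ω
Parallel: admittances add. Y = 1/R + 1/(jωL) + jωC
Y = (0.003175 + j0.0005061) S
|Y| = 0.003215 S → |Z| = 1/|Y| = 311.1 Ω, ∠Z = −∠Y = -9.058°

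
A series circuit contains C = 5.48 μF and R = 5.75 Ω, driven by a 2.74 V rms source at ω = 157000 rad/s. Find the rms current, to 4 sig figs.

467.1 mA

X_C = 1/(ωC) = 1.162 Ω
Z = 5.750 − j1.162 Ω
|Z| = √(5.750² + 1.162²) = 5.866 Ω
I = V/|Z| = 2.74/5.866 = 467.1 mA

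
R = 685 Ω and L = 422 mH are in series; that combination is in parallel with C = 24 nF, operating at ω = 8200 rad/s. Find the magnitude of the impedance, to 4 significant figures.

X_L = ωL = 3460 Ω
X_C = 1/(ωC) = 5081 Ω
Branch 1 (R+jX_L): Z₁ = 685.0 + j3460 Ω, |Z₁| = 3528 Ω
Branch 2 (−jX_C): Z₂ = −j5081 Ω
Parallel: Z = Z₁Z₂/(Z₁+Z₂), |Z| = 10190 Ω, ∠Z = 55.89°

10190 Ω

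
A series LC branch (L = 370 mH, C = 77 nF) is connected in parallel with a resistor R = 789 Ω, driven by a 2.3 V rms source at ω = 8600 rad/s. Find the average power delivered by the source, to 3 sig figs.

6.70 mW

X_L = ωL = 3180 Ω
X_C = 1/(ωC) = 1510 Ω
Branch 1: Z₁ = R = 789 Ω
Branch 2 (series LC): Z₂ = j(X_L − X_C) = j1670 Ω
Parallel: Z = Z₁Z₂/(Z₁+Z₂), |Z| = 714 Ω, ∠Z = 25.3°
I = V/|Z| = 3.22 mA
P = VI cos φ = 2.3 × 0.00322 × cos(25.3°) = 6.70 mW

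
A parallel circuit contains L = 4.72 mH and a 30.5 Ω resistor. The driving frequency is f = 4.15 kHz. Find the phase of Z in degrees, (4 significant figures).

ω = 2πf = 26080 rad/s
X_L = ωL = 123.1 Ω
Parallel: admittances add. Y = 1/R + 1/(jωL)
Y = (0.03279 − j0.008125) S
|Y| = 0.03378 S → |Z| = 1/|Y| = 29.60 Ω, ∠Z = −∠Y = 13.92°

13.92°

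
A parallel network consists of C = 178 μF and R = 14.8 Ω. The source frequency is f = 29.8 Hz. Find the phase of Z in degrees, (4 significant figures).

-26.26°

ω = 2πf = 187.2 rad/s
X_C = 1/(ωC) = 30.00 Ω
Parallel: admittances add. Y = 1/R + jωC
Y = (0.06757 + j0.03333) S
|Y| = 0.07534 S → |Z| = 1/|Y| = 13.27 Ω, ∠Z = −∠Y = -26.26°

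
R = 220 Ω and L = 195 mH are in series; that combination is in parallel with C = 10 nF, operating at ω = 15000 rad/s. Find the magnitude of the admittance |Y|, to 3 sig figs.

X_L = ωL = 2920 Ω
X_C = 1/(ωC) = 6670 Ω
Branch 1 (R+jX_L): Z₁ = 220 + j2920 Ω, |Z₁| = 2930 Ω
Branch 2 (−jX_C): Z₂ = −j6670 Ω
Parallel: Z = Z₁Z₂/(Z₁+Z₂), |Z| = 5220 Ω, ∠Z = 82.3°
|Y| = 1/|Z| = 192 μS

192 μS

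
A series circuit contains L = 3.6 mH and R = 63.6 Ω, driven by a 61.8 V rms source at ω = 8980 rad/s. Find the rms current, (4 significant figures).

866.2 mA

X_L = ωL = 32.33 Ω
Z = 63.60 + j32.33 Ω
|Z| = √(63.60² + 32.33²) = 71.34 Ω
I = V/|Z| = 61.8/71.34 = 866.2 mA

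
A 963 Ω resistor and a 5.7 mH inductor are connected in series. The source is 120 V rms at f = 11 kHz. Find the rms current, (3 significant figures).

115 mA

ω = 2πf = 69120 rad/s
X_L = ωL = 394 Ω
Z = 963 + j394 Ω
|Z| = √(963² + 394²) = 1040 Ω
I = V/|Z| = 120/1040 = 115 mA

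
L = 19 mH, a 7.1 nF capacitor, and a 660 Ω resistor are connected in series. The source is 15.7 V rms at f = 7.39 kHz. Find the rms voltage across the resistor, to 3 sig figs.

ω = 2πf = 46430 rad/s
X_L = ωL = 882 Ω
X_C = 1/(ωC) = 3030 Ω
Net reactance X = X_L − X_C = -2150 Ω
Z = 660 − j2150 Ω
|Z| = √(660² + 2150²) = 2250 Ω
I = V/|Z| = 6.98 mA
V_R = I·|Z_R| = 0.00698 × 660 = 4.61 V

4.61 V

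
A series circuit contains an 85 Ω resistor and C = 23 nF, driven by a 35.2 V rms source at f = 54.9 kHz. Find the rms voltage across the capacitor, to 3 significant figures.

29.2 V

ω = 2πf = 344900 rad/s
X_C = 1/(ωC) = 126 Ω
Z = 85.0 − j126 Ω
|Z| = √(85.0² + 126²) = 152 Ω
I = V/|Z| = 232 mA
V_C = I·|Z_C| = 0.232 × 126 = 29.2 V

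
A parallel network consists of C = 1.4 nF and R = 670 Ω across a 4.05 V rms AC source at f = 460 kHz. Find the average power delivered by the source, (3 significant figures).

ω = 2πf = 2.89e+06 rad/s
X_C = 1/(ωC) = 247 Ω
Parallel: admittances add. Y = 1/R + jωC
Y = (0.00149 + j0.00405) S
|Y| = 0.00431 S → |Z| = 1/|Y| = 232 Ω, ∠Z = −∠Y = -69.8°
I = V/|Z| = 17.5 mA
P = VI cos φ = 4.05 × 0.0175 × cos(-69.8°) = 24.5 mW

24.5 mW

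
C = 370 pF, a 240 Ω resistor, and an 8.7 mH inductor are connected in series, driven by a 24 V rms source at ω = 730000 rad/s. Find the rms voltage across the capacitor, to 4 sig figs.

X_L = ωL = 6351 Ω
X_C = 1/(ωC) = 3702 Ω
Net reactance X = X_L − X_C = 2649 Ω
Z = 240.0 + j2649 Ω
|Z| = √(240.0² + 2649²) = 2660 Ω
I = V/|Z| = 9.024 mA
V_C = I·|Z_C| = 0.009024 × 3702 = 33.41 V

33.41 V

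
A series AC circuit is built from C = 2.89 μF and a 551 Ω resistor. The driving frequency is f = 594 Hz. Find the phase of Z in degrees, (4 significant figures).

ω = 2πf = 3732 rad/s
X_C = 1/(ωC) = 92.71 Ω
Z = 551.0 − j92.71 Ω
|Z| = √(551.0² + 92.71²) = 558.7 Ω
∠Z = arctan(-92.71/551.0) = -9.551°

-9.551°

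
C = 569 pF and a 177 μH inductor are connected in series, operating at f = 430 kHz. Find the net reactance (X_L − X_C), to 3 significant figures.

ω = 2πf = 2.702e+06 rad/s
X_L = ωL = 478 Ω
X_C = 1/(ωC) = 650 Ω
X = 478 − 650 = -172 Ω

-172 Ω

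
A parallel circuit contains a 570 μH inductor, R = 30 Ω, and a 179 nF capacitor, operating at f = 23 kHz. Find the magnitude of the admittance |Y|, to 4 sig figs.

ω = 2πf = 144500 rad/s
X_L = ωL = 82.37 Ω
X_C = 1/(ωC) = 38.66 Ω
Parallel: admittances add. Y = 1/R + 1/(jωL) + jωC
Y = (0.03333 + j0.01373) S
|Y| = 0.03605 S → |Z| = 1/|Y| = 27.74 Ω, ∠Z = −∠Y = -22.38°

36.05 mS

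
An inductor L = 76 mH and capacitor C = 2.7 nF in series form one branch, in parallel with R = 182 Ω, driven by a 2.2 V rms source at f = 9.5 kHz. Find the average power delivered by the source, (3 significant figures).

26.6 mW

ω = 2πf = 59690 rad/s
X_L = ωL = 4540 Ω
X_C = 1/(ωC) = 6200 Ω
Branch 1: Z₁ = R = 182 Ω
Branch 2 (series LC): Z₂ = j(X_L − X_C) = −j1670 Ω
Parallel: Z = Z₁Z₂/(Z₁+Z₂), |Z| = 181 Ω, ∠Z = -6.23°
I = V/|Z| = 12.2 mA
P = VI cos φ = 2.2 × 0.0122 × cos(-6.23°) = 26.6 mW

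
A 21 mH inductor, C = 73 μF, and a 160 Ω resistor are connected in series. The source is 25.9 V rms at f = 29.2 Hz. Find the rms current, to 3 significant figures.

ω = 2πf = 183.5 rad/s
X_L = ωL = 3.85 Ω
X_C = 1/(ωC) = 74.7 Ω
Net reactance X = X_L − X_C = -70.8 Ω
Z = 160 − j70.8 Ω
|Z| = √(160² + 70.8²) = 175 Ω
I = V/|Z| = 25.9/175 = 148 mA

148 mA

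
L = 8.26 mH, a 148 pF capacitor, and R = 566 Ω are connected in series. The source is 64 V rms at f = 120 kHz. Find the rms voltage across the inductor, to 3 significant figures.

ω = 2πf = 754000 rad/s
X_L = ωL = 6230 Ω
X_C = 1/(ωC) = 8960 Ω
Net reactance X = X_L − X_C = -2730 Ω
Z = 566 − j2730 Ω
|Z| = √(566² + 2730²) = 2790 Ω
I = V/|Z| = 22.9 mA
V_L = I·|Z_L| = 0.0229 × 6230 = 143 V

143 V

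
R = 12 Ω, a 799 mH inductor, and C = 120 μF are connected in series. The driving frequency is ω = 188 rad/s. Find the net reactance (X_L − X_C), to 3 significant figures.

X_L = ωL = 150 Ω
X_C = 1/(ωC) = 44.3 Ω
X = 150 − 44.3 = 106 Ω

106 Ω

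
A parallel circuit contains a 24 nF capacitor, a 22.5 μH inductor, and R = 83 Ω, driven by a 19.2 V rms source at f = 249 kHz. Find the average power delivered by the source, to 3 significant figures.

ω = 2πf = 1.565e+06 rad/s
X_L = ωL = 35.2 Ω
X_C = 1/(ωC) = 26.6 Ω
Parallel: admittances add. Y = 1/R + 1/(jωL) + jωC
Y = (0.0120 + j0.00914) S
|Y| = 0.0151 S → |Z| = 1/|Y| = 66.1 Ω, ∠Z = −∠Y = -37.2°
I = V/|Z| = 290 mA
P = VI cos φ = 19.2 × 0.290 × cos(-37.2°) = 4.44 W

4.44 W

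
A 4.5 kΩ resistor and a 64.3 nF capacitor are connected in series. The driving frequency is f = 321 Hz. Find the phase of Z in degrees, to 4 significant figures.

ω = 2πf = 2017 rad/s
X_C = 1/(ωC) = 7711 Ω
Z = 4500 − j7711 Ω
|Z| = √(4500² + 7711²) = 8928 Ω
∠Z = arctan(-7711/4500) = -59.73°

-59.73°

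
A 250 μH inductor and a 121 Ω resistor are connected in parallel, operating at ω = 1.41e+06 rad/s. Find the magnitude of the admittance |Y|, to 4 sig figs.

8.738 mS

X_L = ωL = 352.5 Ω
Parallel: admittances add. Y = 1/R + 1/(jωL)
Y = (0.008264 − j0.002837) S
|Y| = 0.008738 S → |Z| = 1/|Y| = 114.4 Ω, ∠Z = −∠Y = 18.95°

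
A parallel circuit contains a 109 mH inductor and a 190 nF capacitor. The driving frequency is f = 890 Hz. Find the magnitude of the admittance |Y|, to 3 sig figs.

578 μS

ω = 2πf = 5592 rad/s
X_L = ωL = 610 Ω
X_C = 1/(ωC) = 941 Ω
Parallel: admittances add. Y = 1/(jωL) + jωC
Y = (0 − j0.000578) S
|Y| = 0.000578 S → |Z| = 1/|Y| = 1730 Ω, ∠Z = −∠Y = 90.0°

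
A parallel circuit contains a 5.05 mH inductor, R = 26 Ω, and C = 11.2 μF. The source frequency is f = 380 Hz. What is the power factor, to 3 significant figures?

ω = 2πf = 2388 rad/s
X_L = ωL = 12.1 Ω
X_C = 1/(ωC) = 37.4 Ω
Parallel: admittances add. Y = 1/R + 1/(jωL) + jωC
Y = (0.0385 − j0.0562) S
|Y| = 0.0681 S → |Z| = 1/|Y| = 14.7 Ω, ∠Z = −∠Y = 55.6°
cos φ = cos(55.6°) = 0.565

0.565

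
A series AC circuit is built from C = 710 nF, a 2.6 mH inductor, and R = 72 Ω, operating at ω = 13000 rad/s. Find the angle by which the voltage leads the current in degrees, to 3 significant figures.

-46.0°

X_L = ωL = 33.8 Ω
X_C = 1/(ωC) = 108 Ω
Net reactance X = X_L − X_C = -74.5 Ω
Z = 72.0 − j74.5 Ω
|Z| = √(72.0² + 74.5²) = 104 Ω
∠Z = arctan(-74.5/72.0) = -46.0°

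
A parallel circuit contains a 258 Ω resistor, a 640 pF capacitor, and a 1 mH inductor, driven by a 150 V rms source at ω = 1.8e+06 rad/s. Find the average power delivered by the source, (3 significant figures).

X_L = ωL = 1800 Ω
X_C = 1/(ωC) = 868 Ω
Parallel: admittances add. Y = 1/R + 1/(jωL) + jωC
Y = (0.00388 + j0.000596) S
|Y| = 0.00392 S → |Z| = 1/|Y| = 255 Ω, ∠Z = −∠Y = -8.75°
I = V/|Z| = 588 mA
P = VI cos φ = 150 × 0.588 × cos(-8.75°) = 87.2 W

87.2 W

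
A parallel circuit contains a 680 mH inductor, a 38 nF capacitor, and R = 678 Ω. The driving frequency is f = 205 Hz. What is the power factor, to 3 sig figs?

ω = 2πf = 1288 rad/s
X_L = ωL = 876 Ω
X_C = 1/(ωC) = 20400 Ω
Parallel: admittances add. Y = 1/R + 1/(jωL) + jωC
Y = (0.00147 − j0.00109) S
|Y| = 0.00184 S → |Z| = 1/|Y| = 545 Ω, ∠Z = −∠Y = 36.5°
cos φ = cos(36.5°) = 0.803

0.803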